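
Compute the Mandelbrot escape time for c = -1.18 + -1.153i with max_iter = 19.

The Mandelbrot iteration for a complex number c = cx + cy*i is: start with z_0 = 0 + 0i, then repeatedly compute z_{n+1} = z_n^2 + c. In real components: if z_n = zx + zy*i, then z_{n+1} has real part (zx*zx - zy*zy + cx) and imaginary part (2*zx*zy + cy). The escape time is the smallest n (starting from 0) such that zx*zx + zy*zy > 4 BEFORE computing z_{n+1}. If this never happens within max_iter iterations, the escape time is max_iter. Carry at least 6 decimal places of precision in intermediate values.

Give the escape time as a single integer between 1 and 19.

z_0 = 0 + 0i, c = -1.1800 + -1.1530i
Iter 1: z = -1.1800 + -1.1530i, |z|^2 = 2.7218
Iter 2: z = -1.1170 + 1.5681i, |z|^2 = 3.7066
Iter 3: z = -2.3912 + -4.6561i, |z|^2 = 27.3971
Escaped at iteration 3

Answer: 3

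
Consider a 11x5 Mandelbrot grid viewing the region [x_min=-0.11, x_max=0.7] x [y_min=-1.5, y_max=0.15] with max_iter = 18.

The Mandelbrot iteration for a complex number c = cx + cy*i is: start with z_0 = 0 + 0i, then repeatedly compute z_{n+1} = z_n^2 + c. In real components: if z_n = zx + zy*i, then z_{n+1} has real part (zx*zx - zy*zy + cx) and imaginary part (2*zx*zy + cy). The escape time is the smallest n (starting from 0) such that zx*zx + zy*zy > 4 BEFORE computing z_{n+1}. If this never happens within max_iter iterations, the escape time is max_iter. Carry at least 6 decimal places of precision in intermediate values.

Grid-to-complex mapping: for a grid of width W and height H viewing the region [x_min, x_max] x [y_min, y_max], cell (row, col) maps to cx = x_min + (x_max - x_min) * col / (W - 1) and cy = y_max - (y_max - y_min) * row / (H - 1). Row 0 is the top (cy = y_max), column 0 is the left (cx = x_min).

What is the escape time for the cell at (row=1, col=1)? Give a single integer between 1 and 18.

Answer: 18

Derivation:
z_0 = 0 + 0i, c = -0.0290 + -0.2625i
Iter 1: z = -0.0290 + -0.2625i, |z|^2 = 0.0697
Iter 2: z = -0.0971 + -0.2473i, |z|^2 = 0.0706
Iter 3: z = -0.0807 + -0.2145i, |z|^2 = 0.0525
Iter 4: z = -0.0685 + -0.2279i, |z|^2 = 0.0566
Iter 5: z = -0.0762 + -0.2313i, |z|^2 = 0.0593
Iter 6: z = -0.0767 + -0.2272i, |z|^2 = 0.0575
Iter 7: z = -0.0748 + -0.2277i, |z|^2 = 0.0574
Iter 8: z = -0.0752 + -0.2285i, |z|^2 = 0.0579
Iter 9: z = -0.0755 + -0.2281i, |z|^2 = 0.0577
Iter 10: z = -0.0753 + -0.2280i, |z|^2 = 0.0577
Iter 11: z = -0.0753 + -0.2281i, |z|^2 = 0.0577
Iter 12: z = -0.0754 + -0.2281i, |z|^2 = 0.0577
Iter 13: z = -0.0754 + -0.2281i, |z|^2 = 0.0577
Iter 14: z = -0.0754 + -0.2281i, |z|^2 = 0.0577
Iter 15: z = -0.0754 + -0.2281i, |z|^2 = 0.0577
Iter 16: z = -0.0754 + -0.2281i, |z|^2 = 0.0577
Iter 17: z = -0.0754 + -0.2281i, |z|^2 = 0.0577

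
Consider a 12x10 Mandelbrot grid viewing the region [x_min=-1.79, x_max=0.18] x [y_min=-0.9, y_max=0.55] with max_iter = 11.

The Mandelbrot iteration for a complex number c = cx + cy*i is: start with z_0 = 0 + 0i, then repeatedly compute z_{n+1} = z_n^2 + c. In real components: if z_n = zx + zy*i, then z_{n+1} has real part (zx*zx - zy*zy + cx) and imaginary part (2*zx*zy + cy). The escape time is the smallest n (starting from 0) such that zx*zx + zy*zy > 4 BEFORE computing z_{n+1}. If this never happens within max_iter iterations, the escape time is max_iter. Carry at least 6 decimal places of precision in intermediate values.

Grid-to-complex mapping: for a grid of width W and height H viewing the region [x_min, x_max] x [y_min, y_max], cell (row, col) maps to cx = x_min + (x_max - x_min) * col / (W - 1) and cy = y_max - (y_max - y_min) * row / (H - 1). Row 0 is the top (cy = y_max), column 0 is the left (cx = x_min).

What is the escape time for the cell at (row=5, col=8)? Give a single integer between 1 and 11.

Answer: 11

Derivation:
z_0 = 0 + 0i, c = -0.3573 + -0.2556i
Iter 1: z = -0.3573 + -0.2556i, |z|^2 = 0.1930
Iter 2: z = -0.2949 + -0.0729i, |z|^2 = 0.0923
Iter 3: z = -0.2756 + -0.2125i, |z|^2 = 0.1211
Iter 4: z = -0.3265 + -0.1384i, |z|^2 = 0.1257
Iter 5: z = -0.2698 + -0.1652i, |z|^2 = 0.1001
Iter 6: z = -0.3117 + -0.1664i, |z|^2 = 0.1249
Iter 7: z = -0.2878 + -0.1518i, |z|^2 = 0.1059
Iter 8: z = -0.2975 + -0.1682i, |z|^2 = 0.1168
Iter 9: z = -0.2971 + -0.1555i, |z|^2 = 0.1124
Iter 10: z = -0.2932 + -0.1632i, |z|^2 = 0.1126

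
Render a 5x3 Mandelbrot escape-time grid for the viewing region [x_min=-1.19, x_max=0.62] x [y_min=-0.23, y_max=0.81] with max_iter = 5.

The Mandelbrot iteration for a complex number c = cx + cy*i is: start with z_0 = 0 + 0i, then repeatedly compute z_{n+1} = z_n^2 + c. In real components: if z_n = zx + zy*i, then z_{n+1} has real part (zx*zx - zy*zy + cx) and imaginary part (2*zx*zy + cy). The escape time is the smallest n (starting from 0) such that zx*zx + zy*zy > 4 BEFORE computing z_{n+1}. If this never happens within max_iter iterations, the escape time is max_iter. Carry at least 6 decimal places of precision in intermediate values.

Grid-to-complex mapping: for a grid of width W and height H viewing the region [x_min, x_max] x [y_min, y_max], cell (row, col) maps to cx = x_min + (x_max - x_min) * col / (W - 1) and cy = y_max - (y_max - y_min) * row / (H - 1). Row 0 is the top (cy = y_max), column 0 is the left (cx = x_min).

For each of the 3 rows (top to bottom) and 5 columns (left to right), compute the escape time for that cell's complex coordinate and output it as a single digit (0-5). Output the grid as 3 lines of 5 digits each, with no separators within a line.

(row=0, col=0): c = -1.1900 + 0.8100i → escape time 3
(row=0, col=1): c = -0.7375 + 0.8100i → escape time 4
(row=0, col=2): c = -0.2850 + 0.8100i → escape time 5
(row=0, col=3): c = 0.1675 + 0.8100i → escape time 5
(row=0, col=4): c = 0.6200 + 0.8100i → escape time 3
(row=1, col=0): c = -1.1900 + 0.2900i → escape time 5
(row=1, col=1): c = -0.7375 + 0.2900i → escape time 5
(row=1, col=2): c = -0.2850 + 0.2900i → escape time 5
(row=1, col=3): c = 0.1675 + 0.2900i → escape time 5
(row=1, col=4): c = 0.6200 + 0.2900i → escape time 4
(row=2, col=0): c = -1.1900 + -0.2300i → escape time 5
(row=2, col=1): c = -0.7375 + -0.2300i → escape time 5
(row=2, col=2): c = -0.2850 + -0.2300i → escape time 5
(row=2, col=3): c = 0.1675 + -0.2300i → escape time 5
(row=2, col=4): c = 0.6200 + -0.2300i → escape time 4

Answer: 34553
55554
55554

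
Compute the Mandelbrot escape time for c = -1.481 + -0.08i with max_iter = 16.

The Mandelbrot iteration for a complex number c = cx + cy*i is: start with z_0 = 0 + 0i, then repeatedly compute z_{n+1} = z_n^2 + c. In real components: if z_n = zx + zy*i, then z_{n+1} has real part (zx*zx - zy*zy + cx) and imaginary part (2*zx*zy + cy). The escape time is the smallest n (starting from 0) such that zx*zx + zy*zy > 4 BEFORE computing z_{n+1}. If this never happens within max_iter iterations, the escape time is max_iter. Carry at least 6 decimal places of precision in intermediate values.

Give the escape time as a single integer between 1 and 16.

z_0 = 0 + 0i, c = -1.4810 + -0.0800i
Iter 1: z = -1.4810 + -0.0800i, |z|^2 = 2.1998
Iter 2: z = 0.7060 + 0.1570i, |z|^2 = 0.5230
Iter 3: z = -1.0073 + 0.1416i, |z|^2 = 1.0346
Iter 4: z = -0.4865 + -0.3653i, |z|^2 = 0.3701
Iter 5: z = -1.3778 + 0.2754i, |z|^2 = 1.9741
Iter 6: z = 0.3414 + -0.8389i, |z|^2 = 0.8203
Iter 7: z = -2.0682 + -0.6528i, |z|^2 = 4.7037
Escaped at iteration 7

Answer: 7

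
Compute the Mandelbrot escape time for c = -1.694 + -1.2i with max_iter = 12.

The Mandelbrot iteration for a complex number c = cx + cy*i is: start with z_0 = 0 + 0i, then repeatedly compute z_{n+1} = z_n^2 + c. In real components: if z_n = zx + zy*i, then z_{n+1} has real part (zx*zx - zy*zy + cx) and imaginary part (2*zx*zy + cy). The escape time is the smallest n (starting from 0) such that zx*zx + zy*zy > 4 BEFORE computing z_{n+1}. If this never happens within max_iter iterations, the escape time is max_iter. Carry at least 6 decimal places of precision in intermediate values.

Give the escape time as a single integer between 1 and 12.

z_0 = 0 + 0i, c = -1.6940 + -1.2000i
Iter 1: z = -1.6940 + -1.2000i, |z|^2 = 4.3096
Escaped at iteration 1

Answer: 1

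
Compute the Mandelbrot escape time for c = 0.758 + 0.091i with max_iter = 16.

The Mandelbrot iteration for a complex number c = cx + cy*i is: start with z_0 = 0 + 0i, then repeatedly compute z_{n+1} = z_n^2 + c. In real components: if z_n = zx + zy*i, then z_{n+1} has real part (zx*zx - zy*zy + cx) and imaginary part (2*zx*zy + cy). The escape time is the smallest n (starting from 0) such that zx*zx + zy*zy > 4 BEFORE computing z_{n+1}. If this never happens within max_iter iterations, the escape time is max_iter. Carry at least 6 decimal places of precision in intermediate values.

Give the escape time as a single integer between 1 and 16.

z_0 = 0 + 0i, c = 0.7580 + 0.0910i
Iter 1: z = 0.7580 + 0.0910i, |z|^2 = 0.5828
Iter 2: z = 1.3243 + 0.2290i, |z|^2 = 1.8061
Iter 3: z = 2.4593 + 0.6974i, |z|^2 = 6.5346
Escaped at iteration 3

Answer: 3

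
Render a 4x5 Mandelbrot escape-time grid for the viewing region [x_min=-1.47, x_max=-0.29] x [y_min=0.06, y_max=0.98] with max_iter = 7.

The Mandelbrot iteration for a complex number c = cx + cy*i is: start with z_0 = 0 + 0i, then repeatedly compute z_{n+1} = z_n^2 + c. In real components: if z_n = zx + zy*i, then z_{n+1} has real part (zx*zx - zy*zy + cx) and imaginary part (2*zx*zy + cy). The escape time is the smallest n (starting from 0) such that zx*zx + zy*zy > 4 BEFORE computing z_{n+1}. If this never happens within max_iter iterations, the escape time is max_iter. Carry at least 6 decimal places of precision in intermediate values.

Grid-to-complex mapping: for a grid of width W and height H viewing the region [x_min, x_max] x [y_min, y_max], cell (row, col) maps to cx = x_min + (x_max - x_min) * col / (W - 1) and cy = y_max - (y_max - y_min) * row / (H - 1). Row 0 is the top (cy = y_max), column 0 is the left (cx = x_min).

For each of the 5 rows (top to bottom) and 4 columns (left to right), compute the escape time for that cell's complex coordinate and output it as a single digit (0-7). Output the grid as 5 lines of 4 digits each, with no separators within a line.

Answer: 3345
3347
3577
5777
7777

Derivation:
(row=0, col=0): c = -1.4700 + 0.9800i → escape time 3
(row=0, col=1): c = -1.0767 + 0.9800i → escape time 3
(row=0, col=2): c = -0.6833 + 0.9800i → escape time 4
(row=0, col=3): c = -0.2900 + 0.9800i → escape time 5
(row=1, col=0): c = -1.4700 + 0.7500i → escape time 3
(row=1, col=1): c = -1.0767 + 0.7500i → escape time 3
(row=1, col=2): c = -0.6833 + 0.7500i → escape time 4
(row=1, col=3): c = -0.2900 + 0.7500i → escape time 7
(row=2, col=0): c = -1.4700 + 0.5200i → escape time 3
(row=2, col=1): c = -1.0767 + 0.5200i → escape time 5
(row=2, col=2): c = -0.6833 + 0.5200i → escape time 7
(row=2, col=3): c = -0.2900 + 0.5200i → escape time 7
(row=3, col=0): c = -1.4700 + 0.2900i → escape time 5
(row=3, col=1): c = -1.0767 + 0.2900i → escape time 7
(row=3, col=2): c = -0.6833 + 0.2900i → escape time 7
(row=3, col=3): c = -0.2900 + 0.2900i → escape time 7
(row=4, col=0): c = -1.4700 + 0.0600i → escape time 7
(row=4, col=1): c = -1.0767 + 0.0600i → escape time 7
(row=4, col=2): c = -0.6833 + 0.0600i → escape time 7
(row=4, col=3): c = -0.2900 + 0.0600i → escape time 7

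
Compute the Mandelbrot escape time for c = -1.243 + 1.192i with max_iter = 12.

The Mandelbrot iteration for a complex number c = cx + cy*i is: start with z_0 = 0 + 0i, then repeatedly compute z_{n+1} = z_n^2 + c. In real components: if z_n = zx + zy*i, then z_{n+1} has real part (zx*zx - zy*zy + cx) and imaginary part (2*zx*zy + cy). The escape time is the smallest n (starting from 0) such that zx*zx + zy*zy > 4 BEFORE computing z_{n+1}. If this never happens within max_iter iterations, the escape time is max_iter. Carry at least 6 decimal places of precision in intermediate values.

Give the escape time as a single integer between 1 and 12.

Answer: 2

Derivation:
z_0 = 0 + 0i, c = -1.2430 + 1.1920i
Iter 1: z = -1.2430 + 1.1920i, |z|^2 = 2.9659
Iter 2: z = -1.1188 + -1.7713i, |z|^2 = 4.3893
Escaped at iteration 2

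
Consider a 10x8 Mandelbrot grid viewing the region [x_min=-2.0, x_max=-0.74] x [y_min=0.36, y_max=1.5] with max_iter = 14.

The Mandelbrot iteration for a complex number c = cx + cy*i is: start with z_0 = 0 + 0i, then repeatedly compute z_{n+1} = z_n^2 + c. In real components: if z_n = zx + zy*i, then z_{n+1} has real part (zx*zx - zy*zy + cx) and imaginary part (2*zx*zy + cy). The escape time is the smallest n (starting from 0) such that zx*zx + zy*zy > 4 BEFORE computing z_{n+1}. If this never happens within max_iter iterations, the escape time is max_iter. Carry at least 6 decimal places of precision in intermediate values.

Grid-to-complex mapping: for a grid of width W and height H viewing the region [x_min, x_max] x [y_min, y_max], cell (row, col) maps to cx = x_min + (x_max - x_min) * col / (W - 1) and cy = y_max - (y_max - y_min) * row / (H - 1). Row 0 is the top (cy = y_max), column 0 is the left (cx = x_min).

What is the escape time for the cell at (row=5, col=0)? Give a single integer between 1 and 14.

Answer: 1

Derivation:
z_0 = 0 + 0i, c = -2.0000 + 0.6857i
Iter 1: z = -2.0000 + 0.6857i, |z|^2 = 4.4702
Escaped at iteration 1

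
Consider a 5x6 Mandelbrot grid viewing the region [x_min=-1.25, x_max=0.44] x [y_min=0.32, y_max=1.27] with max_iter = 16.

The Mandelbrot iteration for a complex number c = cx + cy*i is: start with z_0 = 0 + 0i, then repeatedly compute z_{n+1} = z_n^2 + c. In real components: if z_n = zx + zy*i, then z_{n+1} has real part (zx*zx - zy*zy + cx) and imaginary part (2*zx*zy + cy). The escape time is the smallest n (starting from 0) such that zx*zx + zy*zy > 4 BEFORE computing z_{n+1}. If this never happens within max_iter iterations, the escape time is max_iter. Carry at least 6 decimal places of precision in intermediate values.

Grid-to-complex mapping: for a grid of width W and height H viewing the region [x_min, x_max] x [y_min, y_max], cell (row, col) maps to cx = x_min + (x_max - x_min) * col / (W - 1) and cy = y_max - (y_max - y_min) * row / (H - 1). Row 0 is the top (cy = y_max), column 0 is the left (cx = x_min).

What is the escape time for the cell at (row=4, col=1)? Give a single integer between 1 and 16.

Answer: 6

Derivation:
z_0 = 0 + 0i, c = -0.8275 + 0.5100i
Iter 1: z = -0.8275 + 0.5100i, |z|^2 = 0.9449
Iter 2: z = -0.4028 + -0.3341i, |z|^2 = 0.2739
Iter 3: z = -0.7768 + 0.7791i, |z|^2 = 1.2105
Iter 4: z = -0.8311 + -0.7005i, |z|^2 = 1.1815
Iter 5: z = -0.6274 + 1.6744i, |z|^2 = 3.1972
Iter 6: z = -3.2374 + -1.5910i, |z|^2 = 13.0123
Escaped at iteration 6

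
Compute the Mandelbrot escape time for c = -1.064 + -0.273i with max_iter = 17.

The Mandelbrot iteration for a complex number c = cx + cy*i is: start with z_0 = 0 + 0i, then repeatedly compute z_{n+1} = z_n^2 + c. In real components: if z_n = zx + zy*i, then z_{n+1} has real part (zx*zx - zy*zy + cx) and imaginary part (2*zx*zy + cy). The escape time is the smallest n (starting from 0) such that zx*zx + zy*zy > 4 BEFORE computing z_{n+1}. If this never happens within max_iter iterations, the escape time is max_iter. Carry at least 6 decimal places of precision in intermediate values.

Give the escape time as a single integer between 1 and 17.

Answer: 17

Derivation:
z_0 = 0 + 0i, c = -1.0640 + -0.2730i
Iter 1: z = -1.0640 + -0.2730i, |z|^2 = 1.2066
Iter 2: z = -0.0064 + 0.3079i, |z|^2 = 0.0949
Iter 3: z = -1.1588 + -0.2770i, |z|^2 = 1.4195
Iter 4: z = 0.2021 + 0.3689i, |z|^2 = 0.1769
Iter 5: z = -1.1592 + -0.1239i, |z|^2 = 1.3592
Iter 6: z = 0.2645 + 0.0143i, |z|^2 = 0.0702
Iter 7: z = -0.9943 + -0.2654i, |z|^2 = 1.0590
Iter 8: z = -0.1459 + 0.2548i, |z|^2 = 0.0862
Iter 9: z = -1.1077 + -0.3474i, |z|^2 = 1.3476
Iter 10: z = 0.0422 + 0.4965i, |z|^2 = 0.2483
Iter 11: z = -1.3088 + -0.2311i, |z|^2 = 1.7662
Iter 12: z = 0.5954 + 0.3318i, |z|^2 = 0.4647
Iter 13: z = -0.8195 + 0.1222i, |z|^2 = 0.6866
Iter 14: z = -0.4073 + -0.4732i, |z|^2 = 0.3898
Iter 15: z = -1.1221 + 0.1125i, |z|^2 = 1.2717
Iter 16: z = 0.1824 + -0.5254i, |z|^2 = 0.3093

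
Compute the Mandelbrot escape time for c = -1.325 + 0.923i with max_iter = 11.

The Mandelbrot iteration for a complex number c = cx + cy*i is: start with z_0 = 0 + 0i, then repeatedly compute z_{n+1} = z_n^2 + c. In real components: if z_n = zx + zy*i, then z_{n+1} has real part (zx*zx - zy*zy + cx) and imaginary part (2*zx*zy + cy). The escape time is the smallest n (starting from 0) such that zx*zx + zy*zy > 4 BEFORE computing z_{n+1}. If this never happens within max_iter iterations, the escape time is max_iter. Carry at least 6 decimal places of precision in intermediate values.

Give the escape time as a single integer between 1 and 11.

z_0 = 0 + 0i, c = -1.3250 + 0.9230i
Iter 1: z = -1.3250 + 0.9230i, |z|^2 = 2.6076
Iter 2: z = -0.4213 + -1.5229i, |z|^2 = 2.4969
Iter 3: z = -3.4669 + 2.2062i, |z|^2 = 16.8868
Escaped at iteration 3

Answer: 3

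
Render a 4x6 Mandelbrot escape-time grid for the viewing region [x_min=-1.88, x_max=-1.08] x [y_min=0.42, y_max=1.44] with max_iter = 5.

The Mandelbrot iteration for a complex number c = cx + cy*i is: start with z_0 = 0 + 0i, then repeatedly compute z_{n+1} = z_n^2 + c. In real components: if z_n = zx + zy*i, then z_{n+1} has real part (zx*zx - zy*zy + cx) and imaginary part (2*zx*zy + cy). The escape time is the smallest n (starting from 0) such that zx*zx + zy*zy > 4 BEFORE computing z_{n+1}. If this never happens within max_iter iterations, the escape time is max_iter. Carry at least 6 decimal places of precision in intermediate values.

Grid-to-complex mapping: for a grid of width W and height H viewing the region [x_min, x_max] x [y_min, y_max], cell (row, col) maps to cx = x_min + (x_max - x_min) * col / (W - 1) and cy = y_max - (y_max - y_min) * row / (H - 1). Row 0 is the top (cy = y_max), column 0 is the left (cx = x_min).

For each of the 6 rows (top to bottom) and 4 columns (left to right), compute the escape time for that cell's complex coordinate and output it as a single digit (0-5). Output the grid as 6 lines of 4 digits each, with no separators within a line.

Answer: 1122
1122
1233
1333
2334
3355

Derivation:
(row=0, col=0): c = -1.8800 + 1.4400i → escape time 1
(row=0, col=1): c = -1.6133 + 1.4400i → escape time 1
(row=0, col=2): c = -1.3467 + 1.4400i → escape time 2
(row=0, col=3): c = -1.0800 + 1.4400i → escape time 2
(row=1, col=0): c = -1.8800 + 1.2360i → escape time 1
(row=1, col=1): c = -1.6133 + 1.2360i → escape time 1
(row=1, col=2): c = -1.3467 + 1.2360i → escape time 2
(row=1, col=3): c = -1.0800 + 1.2360i → escape time 2
(row=2, col=0): c = -1.8800 + 1.0320i → escape time 1
(row=2, col=1): c = -1.6133 + 1.0320i → escape time 2
(row=2, col=2): c = -1.3467 + 1.0320i → escape time 3
(row=2, col=3): c = -1.0800 + 1.0320i → escape time 3
(row=3, col=0): c = -1.8800 + 0.8280i → escape time 1
(row=3, col=1): c = -1.6133 + 0.8280i → escape time 3
(row=3, col=2): c = -1.3467 + 0.8280i → escape time 3
(row=3, col=3): c = -1.0800 + 0.8280i → escape time 3
(row=4, col=0): c = -1.8800 + 0.6240i → escape time 2
(row=4, col=1): c = -1.6133 + 0.6240i → escape time 3
(row=4, col=2): c = -1.3467 + 0.6240i → escape time 3
(row=4, col=3): c = -1.0800 + 0.6240i → escape time 4
(row=5, col=0): c = -1.8800 + 0.4200i → escape time 3
(row=5, col=1): c = -1.6133 + 0.4200i → escape time 3
(row=5, col=2): c = -1.3467 + 0.4200i → escape time 5
(row=5, col=3): c = -1.0800 + 0.4200i → escape time 5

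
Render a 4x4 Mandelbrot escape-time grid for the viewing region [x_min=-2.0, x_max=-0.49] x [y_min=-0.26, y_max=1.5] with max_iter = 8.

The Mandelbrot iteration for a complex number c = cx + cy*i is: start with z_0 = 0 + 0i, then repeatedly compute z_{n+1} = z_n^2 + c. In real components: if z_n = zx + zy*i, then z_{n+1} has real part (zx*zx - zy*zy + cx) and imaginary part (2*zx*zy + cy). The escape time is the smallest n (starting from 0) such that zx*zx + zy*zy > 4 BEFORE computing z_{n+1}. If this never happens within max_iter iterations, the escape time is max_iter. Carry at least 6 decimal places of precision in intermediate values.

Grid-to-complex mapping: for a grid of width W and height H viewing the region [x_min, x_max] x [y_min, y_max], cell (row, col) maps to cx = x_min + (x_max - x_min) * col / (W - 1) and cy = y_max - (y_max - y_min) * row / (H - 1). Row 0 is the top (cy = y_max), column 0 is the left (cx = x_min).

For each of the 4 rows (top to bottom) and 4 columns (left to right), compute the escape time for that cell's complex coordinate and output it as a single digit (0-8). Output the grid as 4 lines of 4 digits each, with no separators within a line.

(row=0, col=0): c = -2.0000 + 1.5000i → escape time 1
(row=0, col=1): c = -1.4967 + 1.5000i → escape time 1
(row=0, col=2): c = -0.9933 + 1.5000i → escape time 2
(row=0, col=3): c = -0.4900 + 1.5000i → escape time 2
(row=1, col=0): c = -2.0000 + 0.9133i → escape time 1
(row=1, col=1): c = -1.4967 + 0.9133i → escape time 3
(row=1, col=2): c = -0.9933 + 0.9133i → escape time 3
(row=1, col=3): c = -0.4900 + 0.9133i → escape time 4
(row=2, col=0): c = -2.0000 + 0.3267i → escape time 1
(row=2, col=1): c = -1.4967 + 0.3267i → escape time 5
(row=2, col=2): c = -0.9933 + 0.3267i → escape time 8
(row=2, col=3): c = -0.4900 + 0.3267i → escape time 8
(row=3, col=0): c = -2.0000 + -0.2600i → escape time 1
(row=3, col=1): c = -1.4967 + -0.2600i → escape time 5
(row=3, col=2): c = -0.9933 + -0.2600i → escape time 8
(row=3, col=3): c = -0.4900 + -0.2600i → escape time 8

Answer: 1122
1334
1588
1588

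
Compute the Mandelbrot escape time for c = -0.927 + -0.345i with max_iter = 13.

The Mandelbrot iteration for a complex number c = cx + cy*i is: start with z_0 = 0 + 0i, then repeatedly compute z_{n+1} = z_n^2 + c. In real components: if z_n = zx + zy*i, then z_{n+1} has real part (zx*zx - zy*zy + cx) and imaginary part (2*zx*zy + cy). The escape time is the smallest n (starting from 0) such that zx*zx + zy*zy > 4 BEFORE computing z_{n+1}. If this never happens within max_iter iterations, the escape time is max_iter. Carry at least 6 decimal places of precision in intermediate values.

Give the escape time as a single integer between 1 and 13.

z_0 = 0 + 0i, c = -0.9270 + -0.3450i
Iter 1: z = -0.9270 + -0.3450i, |z|^2 = 0.9784
Iter 2: z = -0.1867 + 0.2946i, |z|^2 = 0.1217
Iter 3: z = -0.9790 + -0.4550i, |z|^2 = 1.1654
Iter 4: z = -0.1757 + 0.5459i, |z|^2 = 0.3288
Iter 5: z = -1.1941 + -0.5368i, |z|^2 = 1.7141
Iter 6: z = 0.2107 + 0.9370i, |z|^2 = 0.9224
Iter 7: z = -1.7606 + 0.0499i, |z|^2 = 3.1022
Iter 8: z = 2.1702 + -0.5207i, |z|^2 = 4.9808
Escaped at iteration 8

Answer: 8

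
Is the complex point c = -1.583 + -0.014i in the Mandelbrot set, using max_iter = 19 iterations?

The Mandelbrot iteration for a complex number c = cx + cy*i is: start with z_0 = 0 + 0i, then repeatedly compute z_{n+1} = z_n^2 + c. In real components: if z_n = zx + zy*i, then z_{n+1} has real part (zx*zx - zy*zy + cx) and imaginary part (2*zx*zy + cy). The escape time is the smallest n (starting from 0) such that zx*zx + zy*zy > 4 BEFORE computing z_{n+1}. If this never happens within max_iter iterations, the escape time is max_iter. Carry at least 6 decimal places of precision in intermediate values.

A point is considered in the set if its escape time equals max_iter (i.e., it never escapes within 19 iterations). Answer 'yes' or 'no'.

z_0 = 0 + 0i, c = -1.5830 + -0.0140i
Iter 1: z = -1.5830 + -0.0140i, |z|^2 = 2.5061
Iter 2: z = 0.9227 + 0.0303i, |z|^2 = 0.8523
Iter 3: z = -0.7326 + 0.0420i, |z|^2 = 0.5384
Iter 4: z = -1.0481 + -0.0755i, |z|^2 = 1.1043
Iter 5: z = -0.4901 + 0.1442i, |z|^2 = 0.2610
Iter 6: z = -1.3636 + -0.1554i, |z|^2 = 1.8834
Iter 7: z = 0.2522 + 0.4097i, |z|^2 = 0.2315
Iter 8: z = -1.6873 + 0.1926i, |z|^2 = 2.8840
Iter 9: z = 1.2268 + -0.6640i, |z|^2 = 1.9460
Iter 10: z = -0.5189 + -1.6433i, |z|^2 = 2.9696
Iter 11: z = -4.0142 + 1.6912i, |z|^2 = 18.9739
Escaped at iteration 11

Answer: no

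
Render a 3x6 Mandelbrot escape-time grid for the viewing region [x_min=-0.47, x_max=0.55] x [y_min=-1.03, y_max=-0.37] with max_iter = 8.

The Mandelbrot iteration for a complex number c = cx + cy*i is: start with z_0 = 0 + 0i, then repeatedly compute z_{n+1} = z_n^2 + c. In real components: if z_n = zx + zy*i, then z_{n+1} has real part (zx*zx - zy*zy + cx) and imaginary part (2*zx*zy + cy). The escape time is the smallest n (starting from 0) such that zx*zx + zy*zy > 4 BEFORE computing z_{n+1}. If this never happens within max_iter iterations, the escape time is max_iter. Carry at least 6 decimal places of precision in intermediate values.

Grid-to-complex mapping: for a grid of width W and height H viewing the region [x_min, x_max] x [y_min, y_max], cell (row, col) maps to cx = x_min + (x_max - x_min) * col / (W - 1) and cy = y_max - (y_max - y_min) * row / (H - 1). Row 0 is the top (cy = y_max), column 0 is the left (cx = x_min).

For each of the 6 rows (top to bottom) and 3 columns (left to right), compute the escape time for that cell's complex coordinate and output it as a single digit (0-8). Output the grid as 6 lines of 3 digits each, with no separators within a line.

(row=0, col=0): c = -0.4700 + -0.3700i → escape time 8
(row=0, col=1): c = 0.0400 + -0.3700i → escape time 8
(row=0, col=2): c = 0.5500 + -0.3700i → escape time 4
(row=1, col=0): c = -0.4700 + -0.5020i → escape time 8
(row=1, col=1): c = 0.0400 + -0.5020i → escape time 8
(row=1, col=2): c = 0.5500 + -0.5020i → escape time 4
(row=2, col=0): c = -0.4700 + -0.6340i → escape time 8
(row=2, col=1): c = 0.0400 + -0.6340i → escape time 8
(row=2, col=2): c = 0.5500 + -0.6340i → escape time 3
(row=3, col=0): c = -0.4700 + -0.7660i → escape time 6
(row=3, col=1): c = 0.0400 + -0.7660i → escape time 8
(row=3, col=2): c = 0.5500 + -0.7660i → escape time 3
(row=4, col=0): c = -0.4700 + -0.8980i → escape time 4
(row=4, col=1): c = 0.0400 + -0.8980i → escape time 6
(row=4, col=2): c = 0.5500 + -0.8980i → escape time 3
(row=5, col=0): c = -0.4700 + -1.0300i → escape time 4
(row=5, col=1): c = 0.0400 + -1.0300i → escape time 4
(row=5, col=2): c = 0.5500 + -1.0300i → escape time 2

Answer: 884
884
883
683
463
442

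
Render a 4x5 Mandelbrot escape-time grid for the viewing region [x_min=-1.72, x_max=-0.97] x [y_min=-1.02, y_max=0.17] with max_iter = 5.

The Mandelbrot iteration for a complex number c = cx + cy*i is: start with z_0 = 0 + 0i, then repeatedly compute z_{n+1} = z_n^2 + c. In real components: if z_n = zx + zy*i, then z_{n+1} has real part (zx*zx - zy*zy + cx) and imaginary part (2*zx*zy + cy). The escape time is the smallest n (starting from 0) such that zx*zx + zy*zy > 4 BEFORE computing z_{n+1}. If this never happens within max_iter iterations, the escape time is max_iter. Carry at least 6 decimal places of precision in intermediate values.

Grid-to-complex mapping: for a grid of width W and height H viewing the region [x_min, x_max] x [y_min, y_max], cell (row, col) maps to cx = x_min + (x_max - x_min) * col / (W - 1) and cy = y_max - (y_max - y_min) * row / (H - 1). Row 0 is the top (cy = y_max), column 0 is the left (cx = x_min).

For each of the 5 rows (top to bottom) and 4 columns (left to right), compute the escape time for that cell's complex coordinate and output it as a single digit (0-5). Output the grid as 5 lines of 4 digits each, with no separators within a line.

Answer: 4555
4555
3455
3334
2233

Derivation:
(row=0, col=0): c = -1.7200 + 0.1700i → escape time 4
(row=0, col=1): c = -1.4700 + 0.1700i → escape time 5
(row=0, col=2): c = -1.2200 + 0.1700i → escape time 5
(row=0, col=3): c = -0.9700 + 0.1700i → escape time 5
(row=1, col=0): c = -1.7200 + -0.1275i → escape time 4
(row=1, col=1): c = -1.4700 + -0.1275i → escape time 5
(row=1, col=2): c = -1.2200 + -0.1275i → escape time 5
(row=1, col=3): c = -0.9700 + -0.1275i → escape time 5
(row=2, col=0): c = -1.7200 + -0.4250i → escape time 3
(row=2, col=1): c = -1.4700 + -0.4250i → escape time 4
(row=2, col=2): c = -1.2200 + -0.4250i → escape time 5
(row=2, col=3): c = -0.9700 + -0.4250i → escape time 5
(row=3, col=0): c = -1.7200 + -0.7225i → escape time 3
(row=3, col=1): c = -1.4700 + -0.7225i → escape time 3
(row=3, col=2): c = -1.2200 + -0.7225i → escape time 3
(row=3, col=3): c = -0.9700 + -0.7225i → escape time 4
(row=4, col=0): c = -1.7200 + -1.0200i → escape time 2
(row=4, col=1): c = -1.4700 + -1.0200i → escape time 2
(row=4, col=2): c = -1.2200 + -1.0200i → escape time 3
(row=4, col=3): c = -0.9700 + -1.0200i → escape time 3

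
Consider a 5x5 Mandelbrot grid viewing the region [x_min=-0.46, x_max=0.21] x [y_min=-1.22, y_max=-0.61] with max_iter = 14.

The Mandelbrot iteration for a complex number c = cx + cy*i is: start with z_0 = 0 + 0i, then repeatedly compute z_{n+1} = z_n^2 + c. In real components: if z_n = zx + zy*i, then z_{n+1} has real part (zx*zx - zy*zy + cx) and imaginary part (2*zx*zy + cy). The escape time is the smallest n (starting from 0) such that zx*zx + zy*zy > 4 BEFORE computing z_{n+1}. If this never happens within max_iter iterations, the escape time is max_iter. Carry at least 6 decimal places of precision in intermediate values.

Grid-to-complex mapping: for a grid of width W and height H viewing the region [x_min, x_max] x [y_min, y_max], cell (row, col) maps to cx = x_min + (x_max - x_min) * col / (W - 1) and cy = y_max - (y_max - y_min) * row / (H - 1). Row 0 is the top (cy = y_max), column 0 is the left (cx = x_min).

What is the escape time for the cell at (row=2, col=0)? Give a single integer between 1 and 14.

z_0 = 0 + 0i, c = -0.4600 + -0.9150i
Iter 1: z = -0.4600 + -0.9150i, |z|^2 = 1.0488
Iter 2: z = -1.0856 + -0.0732i, |z|^2 = 1.1839
Iter 3: z = 0.7132 + -0.7561i, |z|^2 = 1.0803
Iter 4: z = -0.5229 + -1.9935i, |z|^2 = 4.2475
Escaped at iteration 4

Answer: 4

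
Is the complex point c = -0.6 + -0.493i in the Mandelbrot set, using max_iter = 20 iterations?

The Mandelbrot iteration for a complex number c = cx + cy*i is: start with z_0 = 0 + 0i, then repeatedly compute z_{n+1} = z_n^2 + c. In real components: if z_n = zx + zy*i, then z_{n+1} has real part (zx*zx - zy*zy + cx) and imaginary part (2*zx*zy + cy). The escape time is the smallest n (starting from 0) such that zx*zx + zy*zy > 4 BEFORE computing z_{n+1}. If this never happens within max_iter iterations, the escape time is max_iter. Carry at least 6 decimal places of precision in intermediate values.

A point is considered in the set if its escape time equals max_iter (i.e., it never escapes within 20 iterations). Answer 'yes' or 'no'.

z_0 = 0 + 0i, c = -0.6000 + -0.4930i
Iter 1: z = -0.6000 + -0.4930i, |z|^2 = 0.6030
Iter 2: z = -0.4830 + 0.0986i, |z|^2 = 0.2431
Iter 3: z = -0.3764 + -0.5883i, |z|^2 = 0.4877
Iter 4: z = -0.8044 + -0.0502i, |z|^2 = 0.6495
Iter 5: z = 0.0445 + -0.4123i, |z|^2 = 0.1720
Iter 6: z = -0.7680 + -0.5297i, |z|^2 = 0.8704
Iter 7: z = -0.2908 + 0.3206i, |z|^2 = 0.1873
Iter 8: z = -0.6182 + -0.6795i, |z|^2 = 0.8439
Iter 9: z = -0.6794 + 0.3471i, |z|^2 = 0.5821
Iter 10: z = -0.2589 + -0.9647i, |z|^2 = 0.9977
Iter 11: z = -1.4636 + 0.0065i, |z|^2 = 2.1423
Iter 12: z = 1.5422 + -0.5120i, |z|^2 = 2.6404
Iter 13: z = 1.5162 + -2.0721i, |z|^2 = 6.5924
Escaped at iteration 13

Answer: no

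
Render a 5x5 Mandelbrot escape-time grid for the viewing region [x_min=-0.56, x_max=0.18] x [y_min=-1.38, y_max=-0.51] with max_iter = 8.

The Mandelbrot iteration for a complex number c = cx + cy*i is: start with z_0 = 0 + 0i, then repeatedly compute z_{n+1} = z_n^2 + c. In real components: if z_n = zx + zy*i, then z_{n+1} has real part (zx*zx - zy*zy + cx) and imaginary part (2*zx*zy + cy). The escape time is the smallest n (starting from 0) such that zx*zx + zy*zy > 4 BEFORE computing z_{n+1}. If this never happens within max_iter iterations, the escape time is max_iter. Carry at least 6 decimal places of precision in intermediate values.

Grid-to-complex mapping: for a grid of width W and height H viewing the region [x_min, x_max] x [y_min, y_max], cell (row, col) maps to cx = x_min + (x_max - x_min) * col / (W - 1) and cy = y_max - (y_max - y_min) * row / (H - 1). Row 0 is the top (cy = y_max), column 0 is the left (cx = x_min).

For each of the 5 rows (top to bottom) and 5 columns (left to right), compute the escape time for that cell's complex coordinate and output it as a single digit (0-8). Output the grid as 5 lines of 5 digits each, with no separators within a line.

Answer: 88888
67886
45874
33433
22222

Derivation:
(row=0, col=0): c = -0.5600 + -0.5100i → escape time 8
(row=0, col=1): c = -0.3750 + -0.5100i → escape time 8
(row=0, col=2): c = -0.1900 + -0.5100i → escape time 8
(row=0, col=3): c = -0.0050 + -0.5100i → escape time 8
(row=0, col=4): c = 0.1800 + -0.5100i → escape time 8
(row=1, col=0): c = -0.5600 + -0.7275i → escape time 6
(row=1, col=1): c = -0.3750 + -0.7275i → escape time 7
(row=1, col=2): c = -0.1900 + -0.7275i → escape time 8
(row=1, col=3): c = -0.0050 + -0.7275i → escape time 8
(row=1, col=4): c = 0.1800 + -0.7275i → escape time 6
(row=2, col=0): c = -0.5600 + -0.9450i → escape time 4
(row=2, col=1): c = -0.3750 + -0.9450i → escape time 5
(row=2, col=2): c = -0.1900 + -0.9450i → escape time 8
(row=2, col=3): c = -0.0050 + -0.9450i → escape time 7
(row=2, col=4): c = 0.1800 + -0.9450i → escape time 4
(row=3, col=0): c = -0.5600 + -1.1625i → escape time 3
(row=3, col=1): c = -0.3750 + -1.1625i → escape time 3
(row=3, col=2): c = -0.1900 + -1.1625i → escape time 4
(row=3, col=3): c = -0.0050 + -1.1625i → escape time 3
(row=3, col=4): c = 0.1800 + -1.1625i → escape time 3
(row=4, col=0): c = -0.5600 + -1.3800i → escape time 2
(row=4, col=1): c = -0.3750 + -1.3800i → escape time 2
(row=4, col=2): c = -0.1900 + -1.3800i → escape time 2
(row=4, col=3): c = -0.0050 + -1.3800i → escape time 2
(row=4, col=4): c = 0.1800 + -1.3800i → escape time 2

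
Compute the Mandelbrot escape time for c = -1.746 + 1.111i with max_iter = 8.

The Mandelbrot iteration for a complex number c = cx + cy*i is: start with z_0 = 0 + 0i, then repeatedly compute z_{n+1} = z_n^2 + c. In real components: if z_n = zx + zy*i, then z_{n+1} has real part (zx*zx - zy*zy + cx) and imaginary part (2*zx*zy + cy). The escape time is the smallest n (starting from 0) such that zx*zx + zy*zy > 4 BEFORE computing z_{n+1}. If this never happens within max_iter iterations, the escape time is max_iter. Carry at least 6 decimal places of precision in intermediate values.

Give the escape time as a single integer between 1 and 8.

z_0 = 0 + 0i, c = -1.7460 + 1.1110i
Iter 1: z = -1.7460 + 1.1110i, |z|^2 = 4.2828
Escaped at iteration 1

Answer: 1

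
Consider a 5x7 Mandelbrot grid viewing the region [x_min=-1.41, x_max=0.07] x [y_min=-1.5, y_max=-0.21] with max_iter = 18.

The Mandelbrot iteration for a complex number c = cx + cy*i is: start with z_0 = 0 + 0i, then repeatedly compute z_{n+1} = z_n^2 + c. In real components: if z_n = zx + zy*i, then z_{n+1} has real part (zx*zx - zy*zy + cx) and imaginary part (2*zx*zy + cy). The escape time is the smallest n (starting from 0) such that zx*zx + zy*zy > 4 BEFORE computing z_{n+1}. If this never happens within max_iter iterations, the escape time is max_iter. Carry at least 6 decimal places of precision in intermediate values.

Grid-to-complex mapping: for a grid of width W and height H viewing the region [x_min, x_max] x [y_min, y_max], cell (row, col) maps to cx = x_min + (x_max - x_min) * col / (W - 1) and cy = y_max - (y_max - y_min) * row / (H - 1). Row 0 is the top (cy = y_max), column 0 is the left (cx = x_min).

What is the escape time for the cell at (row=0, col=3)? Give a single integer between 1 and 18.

z_0 = 0 + 0i, c = -0.3000 + -0.2100i
Iter 1: z = -0.3000 + -0.2100i, |z|^2 = 0.1341
Iter 2: z = -0.2541 + -0.0840i, |z|^2 = 0.0716
Iter 3: z = -0.2425 + -0.1673i, |z|^2 = 0.0868
Iter 4: z = -0.2692 + -0.1289i, |z|^2 = 0.0891
Iter 5: z = -0.2441 + -0.1406i, |z|^2 = 0.0794
Iter 6: z = -0.2602 + -0.1413i, |z|^2 = 0.0877
Iter 7: z = -0.2523 + -0.1365i, |z|^2 = 0.0823
Iter 8: z = -0.2550 + -0.1411i, |z|^2 = 0.0849
Iter 9: z = -0.2549 + -0.1380i, |z|^2 = 0.0840
Iter 10: z = -0.2541 + -0.1396i, |z|^2 = 0.0840
Iter 11: z = -0.2549 + -0.1390i, |z|^2 = 0.0843
Iter 12: z = -0.2543 + -0.1391i, |z|^2 = 0.0840
Iter 13: z = -0.2547 + -0.1392i, |z|^2 = 0.0842
Iter 14: z = -0.2545 + -0.1391i, |z|^2 = 0.0841
Iter 15: z = -0.2546 + -0.1392i, |z|^2 = 0.0842
Iter 16: z = -0.2546 + -0.1391i, |z|^2 = 0.0842
Iter 17: z = -0.2545 + -0.1392i, |z|^2 = 0.0842

Answer: 18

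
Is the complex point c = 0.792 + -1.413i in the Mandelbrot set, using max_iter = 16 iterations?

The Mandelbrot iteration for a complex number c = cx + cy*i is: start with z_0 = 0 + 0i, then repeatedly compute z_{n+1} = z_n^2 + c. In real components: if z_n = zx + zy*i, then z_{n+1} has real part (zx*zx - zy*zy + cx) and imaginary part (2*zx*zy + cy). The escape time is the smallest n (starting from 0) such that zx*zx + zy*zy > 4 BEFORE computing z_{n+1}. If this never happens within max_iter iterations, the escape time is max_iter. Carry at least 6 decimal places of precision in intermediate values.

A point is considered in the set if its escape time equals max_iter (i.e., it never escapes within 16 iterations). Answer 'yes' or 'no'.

z_0 = 0 + 0i, c = 0.7920 + -1.4130i
Iter 1: z = 0.7920 + -1.4130i, |z|^2 = 2.6238
Iter 2: z = -0.5773 + -3.6512i, |z|^2 = 13.6645
Escaped at iteration 2

Answer: no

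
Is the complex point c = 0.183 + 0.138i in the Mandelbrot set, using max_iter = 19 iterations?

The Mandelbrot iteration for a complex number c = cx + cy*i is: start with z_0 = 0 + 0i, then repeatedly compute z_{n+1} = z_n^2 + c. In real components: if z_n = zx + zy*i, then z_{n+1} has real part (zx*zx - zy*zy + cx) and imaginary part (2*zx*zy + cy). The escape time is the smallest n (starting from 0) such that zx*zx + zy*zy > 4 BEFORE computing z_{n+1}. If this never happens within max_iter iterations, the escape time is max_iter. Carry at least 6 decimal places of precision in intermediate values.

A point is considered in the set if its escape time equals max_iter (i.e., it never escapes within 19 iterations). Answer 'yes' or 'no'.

z_0 = 0 + 0i, c = 0.1830 + 0.1380i
Iter 1: z = 0.1830 + 0.1380i, |z|^2 = 0.0525
Iter 2: z = 0.1974 + 0.1885i, |z|^2 = 0.0745
Iter 3: z = 0.1864 + 0.2124i, |z|^2 = 0.0799
Iter 4: z = 0.1726 + 0.2172i, |z|^2 = 0.0770
Iter 5: z = 0.1656 + 0.2130i, |z|^2 = 0.0728
Iter 6: z = 0.1651 + 0.2086i, |z|^2 = 0.0707
Iter 7: z = 0.1668 + 0.2068i, |z|^2 = 0.0706
Iter 8: z = 0.1680 + 0.2070i, |z|^2 = 0.0711
Iter 9: z = 0.1684 + 0.2076i, |z|^2 = 0.0714
Iter 10: z = 0.1683 + 0.2079i, |z|^2 = 0.0715
Iter 11: z = 0.1681 + 0.2080i, |z|^2 = 0.0715
Iter 12: z = 0.1680 + 0.2079i, |z|^2 = 0.0715
Iter 13: z = 0.1680 + 0.2079i, |z|^2 = 0.0714
Iter 14: z = 0.1680 + 0.2078i, |z|^2 = 0.0714
Iter 15: z = 0.1680 + 0.2078i, |z|^2 = 0.0714
Iter 16: z = 0.1680 + 0.2078i, |z|^2 = 0.0714
Iter 17: z = 0.1680 + 0.2079i, |z|^2 = 0.0714
Iter 18: z = 0.1680 + 0.2079i, |z|^2 = 0.0714
Did not escape in 19 iterations → in set

Answer: yes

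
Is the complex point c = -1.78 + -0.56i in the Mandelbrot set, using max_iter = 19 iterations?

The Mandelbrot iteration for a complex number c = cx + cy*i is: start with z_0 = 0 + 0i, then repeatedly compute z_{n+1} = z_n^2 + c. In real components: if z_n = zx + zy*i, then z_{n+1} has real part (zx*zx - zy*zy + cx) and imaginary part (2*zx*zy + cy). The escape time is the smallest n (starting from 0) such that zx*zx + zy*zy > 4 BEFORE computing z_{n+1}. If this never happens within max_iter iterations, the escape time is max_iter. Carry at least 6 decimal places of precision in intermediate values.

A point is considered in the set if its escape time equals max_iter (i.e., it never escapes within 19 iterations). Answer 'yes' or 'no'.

Answer: no

Derivation:
z_0 = 0 + 0i, c = -1.7800 + -0.5600i
Iter 1: z = -1.7800 + -0.5600i, |z|^2 = 3.4820
Iter 2: z = 1.0748 + 1.4336i, |z|^2 = 3.2104
Iter 3: z = -2.6800 + 2.5217i, |z|^2 = 13.5413
Escaped at iteration 3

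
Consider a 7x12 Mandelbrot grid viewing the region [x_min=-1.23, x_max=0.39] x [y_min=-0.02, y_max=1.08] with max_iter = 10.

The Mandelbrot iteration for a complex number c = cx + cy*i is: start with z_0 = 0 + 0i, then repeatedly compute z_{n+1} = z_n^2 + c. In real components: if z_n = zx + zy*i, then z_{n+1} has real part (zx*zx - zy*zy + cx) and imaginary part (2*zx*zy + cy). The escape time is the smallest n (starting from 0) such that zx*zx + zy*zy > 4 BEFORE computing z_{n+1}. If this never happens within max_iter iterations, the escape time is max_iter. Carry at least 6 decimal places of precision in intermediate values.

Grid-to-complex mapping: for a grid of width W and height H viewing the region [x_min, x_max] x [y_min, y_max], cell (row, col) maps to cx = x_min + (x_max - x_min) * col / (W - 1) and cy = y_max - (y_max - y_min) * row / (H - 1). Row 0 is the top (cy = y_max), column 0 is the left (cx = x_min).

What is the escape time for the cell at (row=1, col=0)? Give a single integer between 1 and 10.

z_0 = 0 + 0i, c = -1.2300 + 0.9800i
Iter 1: z = -1.2300 + 0.9800i, |z|^2 = 2.4733
Iter 2: z = -0.6775 + -1.4308i, |z|^2 = 2.5062
Iter 3: z = -2.8182 + 2.9187i, |z|^2 = 16.4612
Escaped at iteration 3

Answer: 3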